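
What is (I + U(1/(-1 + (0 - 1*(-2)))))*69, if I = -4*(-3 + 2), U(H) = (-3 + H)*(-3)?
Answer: 690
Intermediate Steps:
U(H) = 9 - 3*H
I = 4 (I = -4*(-1) = 4)
(I + U(1/(-1 + (0 - 1*(-2)))))*69 = (4 + (9 - 3/(-1 + (0 - 1*(-2)))))*69 = (4 + (9 - 3/(-1 + (0 + 2))))*69 = (4 + (9 - 3/(-1 + 2)))*69 = (4 + (9 - 3/1))*69 = (4 + (9 - 3*1))*69 = (4 + (9 - 3))*69 = (4 + 6)*69 = 10*69 = 690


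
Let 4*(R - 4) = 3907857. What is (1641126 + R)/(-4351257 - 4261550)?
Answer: -10472377/34451228 ≈ -0.30398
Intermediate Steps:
R = 3907873/4 (R = 4 + (1/4)*3907857 = 4 + 3907857/4 = 3907873/4 ≈ 9.7697e+5)
(1641126 + R)/(-4351257 - 4261550) = (1641126 + 3907873/4)/(-4351257 - 4261550) = (10472377/4)/(-8612807) = (10472377/4)*(-1/8612807) = -10472377/34451228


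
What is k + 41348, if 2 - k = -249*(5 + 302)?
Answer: 117793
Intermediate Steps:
k = 76445 (k = 2 - (-249)*(5 + 302) = 2 - (-249)*307 = 2 - 1*(-76443) = 2 + 76443 = 76445)
k + 41348 = 76445 + 41348 = 117793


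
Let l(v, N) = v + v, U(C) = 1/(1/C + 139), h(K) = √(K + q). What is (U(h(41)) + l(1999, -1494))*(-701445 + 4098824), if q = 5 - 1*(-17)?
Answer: 16533216866477627/1217222 - 10192137*√7/1217222 ≈ 1.3583e+10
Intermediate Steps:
q = 22 (q = 5 + 17 = 22)
h(K) = √(22 + K) (h(K) = √(K + 22) = √(22 + K))
U(C) = 1/(139 + 1/C)
l(v, N) = 2*v
(U(h(41)) + l(1999, -1494))*(-701445 + 4098824) = (√(22 + 41)/(1 + 139*√(22 + 41)) + 2*1999)*(-701445 + 4098824) = (√63/(1 + 139*√63) + 3998)*3397379 = ((3*√7)/(1 + 139*(3*√7)) + 3998)*3397379 = ((3*√7)/(1 + 417*√7) + 3998)*3397379 = (3*√7/(1 + 417*√7) + 3998)*3397379 = (3998 + 3*√7/(1 + 417*√7))*3397379 = 13582721242 + 10192137*√7/(1 + 417*√7)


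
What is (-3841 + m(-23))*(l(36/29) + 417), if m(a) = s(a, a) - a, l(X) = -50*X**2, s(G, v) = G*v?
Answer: -940315233/841 ≈ -1.1181e+6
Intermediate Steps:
m(a) = a**2 - a (m(a) = a*a - a = a**2 - a)
(-3841 + m(-23))*(l(36/29) + 417) = (-3841 - 23*(-1 - 23))*(-50*(36/29)**2 + 417) = (-3841 - 23*(-24))*(-50*(36*(1/29))**2 + 417) = (-3841 + 552)*(-50*(36/29)**2 + 417) = -3289*(-50*1296/841 + 417) = -3289*(-64800/841 + 417) = -3289*285897/841 = -940315233/841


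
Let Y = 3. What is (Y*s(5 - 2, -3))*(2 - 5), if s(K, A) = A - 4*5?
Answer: 207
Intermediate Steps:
s(K, A) = -20 + A (s(K, A) = A - 20 = -20 + A)
(Y*s(5 - 2, -3))*(2 - 5) = (3*(-20 - 3))*(2 - 5) = (3*(-23))*(-3) = -69*(-3) = 207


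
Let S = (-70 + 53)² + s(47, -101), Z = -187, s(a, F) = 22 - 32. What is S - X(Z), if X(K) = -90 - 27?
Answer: 396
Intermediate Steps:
s(a, F) = -10
X(K) = -117
S = 279 (S = (-70 + 53)² - 10 = (-17)² - 10 = 289 - 10 = 279)
S - X(Z) = 279 - 1*(-117) = 279 + 117 = 396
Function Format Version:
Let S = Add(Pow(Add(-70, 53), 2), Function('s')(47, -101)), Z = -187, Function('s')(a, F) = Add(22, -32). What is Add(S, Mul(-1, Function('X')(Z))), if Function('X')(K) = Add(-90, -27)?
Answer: 396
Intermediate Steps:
Function('s')(a, F) = -10
Function('X')(K) = -117
S = 279 (S = Add(Pow(Add(-70, 53), 2), -10) = Add(Pow(-17, 2), -10) = Add(289, -10) = 279)
Add(S, Mul(-1, Function('X')(Z))) = Add(279, Mul(-1, -117)) = Add(279, 117) = 396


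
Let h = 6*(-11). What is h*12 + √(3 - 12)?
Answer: -792 + 3*I ≈ -792.0 + 3.0*I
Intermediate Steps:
h = -66
h*12 + √(3 - 12) = -66*12 + √(3 - 12) = -792 + √(-9) = -792 + 3*I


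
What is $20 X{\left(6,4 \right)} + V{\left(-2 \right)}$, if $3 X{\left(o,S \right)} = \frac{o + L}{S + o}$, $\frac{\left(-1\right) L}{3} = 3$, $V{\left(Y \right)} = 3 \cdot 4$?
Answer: $10$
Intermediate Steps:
$V{\left(Y \right)} = 12$
$L = -9$ ($L = \left(-3\right) 3 = -9$)
$X{\left(o,S \right)} = \frac{-9 + o}{3 \left(S + o\right)}$ ($X{\left(o,S \right)} = \frac{\left(o - 9\right) \frac{1}{S + o}}{3} = \frac{\left(-9 + o\right) \frac{1}{S + o}}{3} = \frac{\frac{1}{S + o} \left(-9 + o\right)}{3} = \frac{-9 + o}{3 \left(S + o\right)}$)
$20 X{\left(6,4 \right)} + V{\left(-2 \right)} = 20 \frac{-3 + \frac{1}{3} \cdot 6}{4 + 6} + 12 = 20 \frac{-3 + 2}{10} + 12 = 20 \cdot \frac{1}{10} \left(-1\right) + 12 = 20 \left(- \frac{1}{10}\right) + 12 = -2 + 12 = 10$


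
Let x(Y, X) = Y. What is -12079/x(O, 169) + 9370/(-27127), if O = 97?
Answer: -328575923/2631319 ≈ -124.87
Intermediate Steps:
-12079/x(O, 169) + 9370/(-27127) = -12079/97 + 9370/(-27127) = -12079*1/97 + 9370*(-1/27127) = -12079/97 - 9370/27127 = -328575923/2631319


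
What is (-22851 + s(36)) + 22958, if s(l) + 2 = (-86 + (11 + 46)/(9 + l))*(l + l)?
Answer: -29979/5 ≈ -5995.8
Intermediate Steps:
s(l) = -2 + 2*l*(-86 + 57/(9 + l)) (s(l) = -2 + (-86 + (11 + 46)/(9 + l))*(l + l) = -2 + (-86 + 57/(9 + l))*(2*l) = -2 + 2*l*(-86 + 57/(9 + l)))
(-22851 + s(36)) + 22958 = (-22851 + 2*(-9 - 718*36 - 86*36²)/(9 + 36)) + 22958 = (-22851 + 2*(-9 - 25848 - 86*1296)/45) + 22958 = (-22851 + 2*(1/45)*(-9 - 25848 - 111456)) + 22958 = (-22851 + 2*(1/45)*(-137313)) + 22958 = (-22851 - 30514/5) + 22958 = -144769/5 + 22958 = -29979/5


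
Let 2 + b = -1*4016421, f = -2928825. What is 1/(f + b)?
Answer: -1/6945248 ≈ -1.4398e-7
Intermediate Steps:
b = -4016423 (b = -2 - 1*4016421 = -2 - 4016421 = -4016423)
1/(f + b) = 1/(-2928825 - 4016423) = 1/(-6945248) = -1/6945248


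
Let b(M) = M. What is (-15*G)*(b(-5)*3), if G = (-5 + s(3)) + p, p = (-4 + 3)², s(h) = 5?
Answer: 225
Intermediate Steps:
p = 1 (p = (-1)² = 1)
G = 1 (G = (-5 + 5) + 1 = 0 + 1 = 1)
(-15*G)*(b(-5)*3) = (-15*1)*(-5*3) = -15*(-15) = 225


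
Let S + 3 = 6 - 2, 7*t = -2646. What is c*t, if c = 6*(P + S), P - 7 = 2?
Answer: -22680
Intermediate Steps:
P = 9 (P = 7 + 2 = 9)
t = -378 (t = (⅐)*(-2646) = -378)
S = 1 (S = -3 + (6 - 2) = -3 + 4 = 1)
c = 60 (c = 6*(9 + 1) = 6*10 = 60)
c*t = 60*(-378) = -22680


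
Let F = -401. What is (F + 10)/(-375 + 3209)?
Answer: -391/2834 ≈ -0.13797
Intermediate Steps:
(F + 10)/(-375 + 3209) = (-401 + 10)/(-375 + 3209) = -391/2834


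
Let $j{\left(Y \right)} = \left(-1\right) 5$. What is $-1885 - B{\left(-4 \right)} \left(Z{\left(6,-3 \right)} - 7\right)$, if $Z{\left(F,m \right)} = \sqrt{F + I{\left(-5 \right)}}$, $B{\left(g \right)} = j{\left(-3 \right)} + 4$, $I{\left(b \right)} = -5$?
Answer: $-1891$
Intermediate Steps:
$j{\left(Y \right)} = -5$
$B{\left(g \right)} = -1$ ($B{\left(g \right)} = -5 + 4 = -1$)
$Z{\left(F,m \right)} = \sqrt{-5 + F}$ ($Z{\left(F,m \right)} = \sqrt{F - 5} = \sqrt{-5 + F}$)
$-1885 - B{\left(-4 \right)} \left(Z{\left(6,-3 \right)} - 7\right) = -1885 - - (\sqrt{-5 + 6} - 7) = -1885 - - (\sqrt{1} - 7) = -1885 - - (1 - 7) = -1885 - \left(-1\right) \left(-6\right) = -1885 - 6 = -1891$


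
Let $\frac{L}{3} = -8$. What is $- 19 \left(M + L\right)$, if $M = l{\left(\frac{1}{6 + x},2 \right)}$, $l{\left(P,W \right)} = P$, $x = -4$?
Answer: $\frac{893}{2} \approx 446.5$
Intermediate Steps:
$L = -24$ ($L = 3 \left(-8\right) = -24$)
$M = \frac{1}{2}$ ($M = \frac{1}{6 - 4} = \frac{1}{2} \approx 0.5$)
$- 19 \left(M + L\right) = - 19 \left(\frac{1}{2} - 24\right) = \left(-19\right) \left(- \frac{47}{2}\right) = \frac{893}{2}$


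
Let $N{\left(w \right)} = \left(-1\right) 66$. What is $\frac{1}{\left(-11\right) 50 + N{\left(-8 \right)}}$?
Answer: $- \frac{1}{616} \approx -0.0016234$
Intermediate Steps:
$N{\left(w \right)} = -66$
$\frac{1}{\left(-11\right) 50 + N{\left(-8 \right)}} = \frac{1}{\left(-11\right) 50 - 66} = \frac{1}{-550 - 66} = \frac{1}{-616} = - \frac{1}{616}$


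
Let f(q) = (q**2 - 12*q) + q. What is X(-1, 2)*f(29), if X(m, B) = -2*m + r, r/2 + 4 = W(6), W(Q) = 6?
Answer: 3132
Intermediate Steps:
f(q) = q**2 - 11*q
r = 4 (r = -8 + 2*6 = -8 + 12 = 4)
X(m, B) = 4 - 2*m (X(m, B) = -2*m + 4 = 4 - 2*m)
X(-1, 2)*f(29) = (4 - 2*(-1))*(29*(-11 + 29)) = (4 + 2)*(29*18) = 6*522 = 3132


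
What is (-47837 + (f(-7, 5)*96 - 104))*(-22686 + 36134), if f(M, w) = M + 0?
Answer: -653747624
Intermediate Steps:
f(M, w) = M
(-47837 + (f(-7, 5)*96 - 104))*(-22686 + 36134) = (-47837 + (-7*96 - 104))*(-22686 + 36134) = (-47837 + (-672 - 104))*13448 = (-47837 - 776)*13448 = -48613*13448 = -653747624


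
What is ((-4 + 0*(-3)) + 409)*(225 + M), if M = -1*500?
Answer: -111375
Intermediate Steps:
M = -500
((-4 + 0*(-3)) + 409)*(225 + M) = ((-4 + 0*(-3)) + 409)*(225 - 500) = ((-4 + 0) + 409)*(-275) = (-4 + 409)*(-275) = 405*(-275) = -111375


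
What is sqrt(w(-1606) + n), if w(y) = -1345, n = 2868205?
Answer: 6*sqrt(79635) ≈ 1693.2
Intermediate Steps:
sqrt(w(-1606) + n) = sqrt(-1345 + 2868205) = sqrt(2866860) = 6*sqrt(79635)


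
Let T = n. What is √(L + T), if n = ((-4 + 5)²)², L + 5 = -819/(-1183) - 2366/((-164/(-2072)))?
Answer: I*√8493038931/533 ≈ 172.9*I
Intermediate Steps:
L = -15934940/533 (L = -5 + (-819/(-1183) - 2366/((-164/(-2072)))) = -5 + (-819*(-1/1183) - 2366/((-164*(-1/2072)))) = -5 + (9/13 - 2366/41/518) = -5 + (9/13 - 2366*518/41) = -5 + (9/13 - 1225588/41) = -5 - 15932275/533 = -15934940/533 ≈ -29897.)
n = 1 (n = (1²)² = 1² = 1)
T = 1
√(L + T) = √(-15934940/533 + 1) = √(-15934407/533) = I*√8493038931/533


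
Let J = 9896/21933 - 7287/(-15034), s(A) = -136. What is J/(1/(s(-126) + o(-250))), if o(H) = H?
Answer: -59560231355/164870361 ≈ -361.25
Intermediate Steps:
J = 308602235/329740722 (J = 9896*(1/21933) - 7287*(-1/15034) = 9896/21933 + 7287/15034 = 308602235/329740722 ≈ 0.93589)
J/(1/(s(-126) + o(-250))) = 308602235/(329740722*(1/(-136 - 250))) = 308602235/(329740722*(1/(-386))) = 308602235/(329740722*(-1/386)) = (308602235/329740722)*(-386) = -59560231355/164870361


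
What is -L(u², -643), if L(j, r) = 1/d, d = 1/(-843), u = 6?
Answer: 843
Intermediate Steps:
d = -1/843 ≈ -0.0011862
L(j, r) = -843 (L(j, r) = 1/(-1/843) = -843)
-L(u², -643) = -1*(-843) = 843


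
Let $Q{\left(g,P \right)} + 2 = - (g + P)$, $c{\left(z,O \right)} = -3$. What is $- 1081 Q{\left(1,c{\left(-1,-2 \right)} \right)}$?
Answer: $0$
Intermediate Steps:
$Q{\left(g,P \right)} = -2 - P - g$ ($Q{\left(g,P \right)} = -2 - \left(g + P\right) = -2 - \left(P + g\right) = -2 - P - g$)
$- 1081 Q{\left(1,c{\left(-1,-2 \right)} \right)} = - 1081 \left(-2 - -3 - 1\right) = - 1081 \left(-2 + 3 - 1\right) = \left(-1081\right) 0 = 0$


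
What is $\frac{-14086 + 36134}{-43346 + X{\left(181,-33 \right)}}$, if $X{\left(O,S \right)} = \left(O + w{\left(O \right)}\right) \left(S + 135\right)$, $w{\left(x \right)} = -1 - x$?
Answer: $- \frac{2756}{5431} \approx -0.50746$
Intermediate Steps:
$X{\left(O,S \right)} = -135 - S$ ($X{\left(O,S \right)} = \left(O - \left(1 + O\right)\right) \left(S + 135\right) = - (135 + S) = -135 - S$)
$\frac{-14086 + 36134}{-43346 + X{\left(181,-33 \right)}} = \frac{-14086 + 36134}{-43346 - 102} = \frac{22048}{-43346 + \left(-135 + 33\right)} = \frac{22048}{-43346 - 102} = \frac{22048}{-43448} = 22048 \left(- \frac{1}{43448}\right) = - \frac{2756}{5431}$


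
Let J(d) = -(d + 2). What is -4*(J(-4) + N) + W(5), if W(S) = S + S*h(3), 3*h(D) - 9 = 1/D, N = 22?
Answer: -679/9 ≈ -75.444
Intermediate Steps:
h(D) = 3 + 1/(3*D) (h(D) = 3 + (1/D)/3 = 3 + 1/(3*D))
W(S) = 37*S/9 (W(S) = S + S*(3 + (⅓)/3) = S + S*(3 + (⅓)*(⅓)) = S + S*(3 + ⅑) = S + S*(28/9) = S + 28*S/9 = 37*S/9)
J(d) = -2 - d (J(d) = -(2 + d) = -2 - d)
-4*(J(-4) + N) + W(5) = -4*((-2 - 1*(-4)) + 22) + (37/9)*5 = -4*((-2 + 4) + 22) + 185/9 = -4*(2 + 22) + 185/9 = -4*24 + 185/9 = -96 + 185/9 = -679/9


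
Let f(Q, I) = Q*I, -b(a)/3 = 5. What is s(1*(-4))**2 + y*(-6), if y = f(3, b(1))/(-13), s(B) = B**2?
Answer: 3058/13 ≈ 235.23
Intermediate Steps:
b(a) = -15 (b(a) = -3*5 = -15)
f(Q, I) = I*Q
y = 45/13 (y = -15*3/(-13) = -45*(-1/13) = 45/13 ≈ 3.4615)
s(1*(-4))**2 + y*(-6) = ((1*(-4))**2)**2 + (45/13)*(-6) = ((-4)**2)**2 - 270/13 = 16**2 - 270/13 = 256 - 270/13 = 3058/13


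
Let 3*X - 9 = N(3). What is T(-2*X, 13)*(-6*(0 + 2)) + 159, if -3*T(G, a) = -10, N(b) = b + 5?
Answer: 119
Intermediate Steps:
N(b) = 5 + b
X = 17/3 (X = 3 + (5 + 3)/3 = 3 + (⅓)*8 = 3 + 8/3 = 17/3 ≈ 5.6667)
T(G, a) = 10/3 (T(G, a) = -⅓*(-10) = 10/3)
T(-2*X, 13)*(-6*(0 + 2)) + 159 = 10*(-6*(0 + 2))/3 + 159 = 10*(-6*2)/3 + 159 = (10/3)*(-12) + 159 = -40 + 159 = 119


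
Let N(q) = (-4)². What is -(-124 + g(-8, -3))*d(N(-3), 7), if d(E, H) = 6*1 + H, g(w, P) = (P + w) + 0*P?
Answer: 1755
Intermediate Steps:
g(w, P) = P + w (g(w, P) = (P + w) + 0 = P + w)
N(q) = 16
d(E, H) = 6 + H
-(-124 + g(-8, -3))*d(N(-3), 7) = -(-124 + (-3 - 8))*(6 + 7) = -(-124 - 11)*13 = -(-135)*13 = -1*(-1755) = 1755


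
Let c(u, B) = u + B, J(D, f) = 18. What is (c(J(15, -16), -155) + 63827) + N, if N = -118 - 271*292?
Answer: -15560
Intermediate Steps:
c(u, B) = B + u
N = -79250 (N = -118 - 79132 = -79250)
(c(J(15, -16), -155) + 63827) + N = ((-155 + 18) + 63827) - 79250 = (-137 + 63827) - 79250 = 63690 - 79250 = -15560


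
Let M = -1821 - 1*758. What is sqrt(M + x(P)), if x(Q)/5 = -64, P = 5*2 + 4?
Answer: I*sqrt(2899) ≈ 53.842*I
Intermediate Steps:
P = 14 (P = 10 + 4 = 14)
x(Q) = -320 (x(Q) = 5*(-64) = -320)
M = -2579 (M = -1821 - 758 = -2579)
sqrt(M + x(P)) = sqrt(-2579 - 320) = sqrt(-2899) = I*sqrt(2899)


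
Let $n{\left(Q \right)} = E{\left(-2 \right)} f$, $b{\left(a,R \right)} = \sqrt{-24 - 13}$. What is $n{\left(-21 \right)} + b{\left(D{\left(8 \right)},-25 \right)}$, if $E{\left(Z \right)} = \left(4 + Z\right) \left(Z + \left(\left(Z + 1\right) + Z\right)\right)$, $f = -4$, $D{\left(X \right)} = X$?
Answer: $40 + i \sqrt{37} \approx 40.0 + 6.0828 i$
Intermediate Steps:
$E{\left(Z \right)} = \left(1 + 3 Z\right) \left(4 + Z\right)$ ($E{\left(Z \right)} = \left(4 + Z\right) \left(Z + \left(\left(1 + Z\right) + Z\right)\right) = \left(4 + Z\right) \left(Z + \left(1 + 2 Z\right)\right) = \left(4 + Z\right) \left(1 + 3 Z\right) = \left(1 + 3 Z\right) \left(4 + Z\right)$)
$b{\left(a,R \right)} = i \sqrt{37}$ ($b{\left(a,R \right)} = \sqrt{-37} = i \sqrt{37}$)
$n{\left(Q \right)} = 40$ ($n{\left(Q \right)} = \left(4 + 3 \left(-2\right)^{2} + 13 \left(-2\right)\right) \left(-4\right) = \left(4 + 3 \cdot 4 - 26\right) \left(-4\right) = \left(4 + 12 - 26\right) \left(-4\right) = \left(-10\right) \left(-4\right) = 40$)
$n{\left(-21 \right)} + b{\left(D{\left(8 \right)},-25 \right)} = 40 + i \sqrt{37}$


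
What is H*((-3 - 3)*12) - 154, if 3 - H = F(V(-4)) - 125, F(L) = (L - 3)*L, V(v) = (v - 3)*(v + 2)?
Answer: 1718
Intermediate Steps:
V(v) = (-3 + v)*(2 + v)
F(L) = L*(-3 + L) (F(L) = (-3 + L)*L = L*(-3 + L))
H = -26 (H = 3 - ((-6 + (-4)² - 1*(-4))*(-3 + (-6 + (-4)² - 1*(-4))) - 125) = 3 - ((-6 + 16 + 4)*(-3 + (-6 + 16 + 4)) - 125) = 3 - (14*(-3 + 14) - 125) = 3 - (14*11 - 125) = 3 - (154 - 125) = 3 - 1*29 = 3 - 29 = -26)
H*((-3 - 3)*12) - 154 = -26*(-3 - 3)*12 - 154 = -(-156)*12 - 154 = -26*(-72) - 154 = 1872 - 154 = 1718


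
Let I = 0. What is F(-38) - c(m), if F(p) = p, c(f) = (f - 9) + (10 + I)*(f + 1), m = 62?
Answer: -721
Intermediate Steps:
c(f) = 1 + 11*f (c(f) = (f - 9) + (10 + 0)*(f + 1) = (-9 + f) + 10*(1 + f) = (-9 + f) + (10 + 10*f) = 1 + 11*f)
F(-38) - c(m) = -38 - (1 + 11*62) = -38 - (1 + 682) = -38 - 1*683 = -38 - 683 = -721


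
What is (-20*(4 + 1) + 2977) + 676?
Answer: 3553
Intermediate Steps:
(-20*(4 + 1) + 2977) + 676 = (-20*5 + 2977) + 676 = (-100 + 2977) + 676 = 2877 + 676 = 3553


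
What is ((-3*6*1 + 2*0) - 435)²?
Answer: 205209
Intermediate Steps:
((-3*6*1 + 2*0) - 435)² = ((-18*1 + 0) - 435)² = ((-18 + 0) - 435)² = (-18 - 435)² = (-453)² = 205209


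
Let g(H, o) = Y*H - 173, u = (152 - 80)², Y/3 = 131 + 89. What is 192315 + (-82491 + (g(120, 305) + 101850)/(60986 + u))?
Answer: 7267234957/66170 ≈ 1.0983e+5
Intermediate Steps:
Y = 660 (Y = 3*(131 + 89) = 3*220 = 660)
u = 5184 (u = 72² = 5184)
g(H, o) = -173 + 660*H (g(H, o) = 660*H - 173 = -173 + 660*H)
192315 + (-82491 + (g(120, 305) + 101850)/(60986 + u)) = 192315 + (-82491 + ((-173 + 660*120) + 101850)/(60986 + 5184)) = 192315 + (-82491 + ((-173 + 79200) + 101850)/66170) = 192315 + (-82491 + (79027 + 101850)*(1/66170)) = 192315 + (-82491 + 180877*(1/66170)) = 192315 + (-82491 + 180877/66170) = 192315 - 5458248593/66170 = 7267234957/66170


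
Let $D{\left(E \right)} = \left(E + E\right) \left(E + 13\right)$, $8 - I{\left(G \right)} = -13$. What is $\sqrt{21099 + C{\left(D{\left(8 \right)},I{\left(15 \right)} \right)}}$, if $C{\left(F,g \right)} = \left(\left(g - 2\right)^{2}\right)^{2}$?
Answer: $2 \sqrt{37855} \approx 389.13$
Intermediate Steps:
$I{\left(G \right)} = 21$ ($I{\left(G \right)} = 8 - -13 = 8 + 13 = 21$)
$D{\left(E \right)} = 2 E \left(13 + E\right)$
$C{\left(F,g \right)} = \left(-2 + g\right)^{4}$ ($C{\left(F,g \right)} = \left(\left(-2 + g\right)^{2}\right)^{2} = \left(-2 + g\right)^{4}$)
$\sqrt{21099 + C{\left(D{\left(8 \right)},I{\left(15 \right)} \right)}} = \sqrt{21099 + \left(-2 + 21\right)^{4}} = \sqrt{21099 + 19^{4}} = \sqrt{21099 + 130321} = \sqrt{151420} = 2 \sqrt{37855}$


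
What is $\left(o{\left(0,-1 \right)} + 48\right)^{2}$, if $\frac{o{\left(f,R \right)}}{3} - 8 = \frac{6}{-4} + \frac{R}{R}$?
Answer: $\frac{19881}{4} \approx 4970.3$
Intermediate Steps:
$o{\left(f,R \right)} = \frac{45}{2}$ ($o{\left(f,R \right)} = 24 + 3 \left(\frac{6}{-4} + \frac{R}{R}\right) = 24 + 3 \left(6 \left(- \frac{1}{4}\right) + 1\right) = 24 + 3 \left(- \frac{3}{2} + 1\right) = 24 + 3 \left(- \frac{1}{2}\right) = 24 - \frac{3}{2} = \frac{45}{2}$)
$\left(o{\left(0,-1 \right)} + 48\right)^{2} = \left(\frac{45}{2} + 48\right)^{2} = \left(\frac{141}{2}\right)^{2} = \frac{19881}{4}$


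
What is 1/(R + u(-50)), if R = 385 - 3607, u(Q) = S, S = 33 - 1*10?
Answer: -1/3199 ≈ -0.00031260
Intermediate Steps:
S = 23 (S = 33 - 10 = 23)
u(Q) = 23
R = -3222
1/(R + u(-50)) = 1/(-3222 + 23) = 1/(-3199) = -1/3199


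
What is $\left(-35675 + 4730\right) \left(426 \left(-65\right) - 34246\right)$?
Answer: $1916609520$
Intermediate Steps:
$\left(-35675 + 4730\right) \left(426 \left(-65\right) - 34246\right) = - 30945 \left(-27690 - 34246\right) = \left(-30945\right) \left(-61936\right) = 1916609520$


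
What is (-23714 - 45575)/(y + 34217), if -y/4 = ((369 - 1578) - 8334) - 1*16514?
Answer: -69289/138445 ≈ -0.50048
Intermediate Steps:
y = 104228 (y = -4*(((369 - 1578) - 8334) - 1*16514) = -4*((-1209 - 8334) - 16514) = -4*(-9543 - 16514) = -4*(-26057) = 104228)
(-23714 - 45575)/(y + 34217) = (-23714 - 45575)/(104228 + 34217) = -69289/138445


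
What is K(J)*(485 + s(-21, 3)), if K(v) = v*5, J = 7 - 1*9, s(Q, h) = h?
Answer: -4880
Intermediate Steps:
J = -2 (J = 7 - 9 = -2)
K(v) = 5*v
K(J)*(485 + s(-21, 3)) = (5*(-2))*(485 + 3) = -10*488 = -4880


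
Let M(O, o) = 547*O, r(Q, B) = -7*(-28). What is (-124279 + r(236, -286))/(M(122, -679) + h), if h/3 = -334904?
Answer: 124083/937978 ≈ 0.13229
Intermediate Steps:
h = -1004712 (h = 3*(-334904) = -1004712)
r(Q, B) = 196
(-124279 + r(236, -286))/(M(122, -679) + h) = (-124279 + 196)/(547*122 - 1004712) = -124083/(66734 - 1004712) = -124083/(-937978) = -124083*(-1/937978) = 124083/937978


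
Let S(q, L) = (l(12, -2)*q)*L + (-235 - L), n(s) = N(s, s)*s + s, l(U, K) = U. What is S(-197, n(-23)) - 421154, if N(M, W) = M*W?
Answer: 28407961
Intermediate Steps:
n(s) = s + s**3 (n(s) = (s*s)*s + s = s**2*s + s = s**3 + s = s + s**3)
S(q, L) = -235 - L + 12*L*q (S(q, L) = (12*q)*L + (-235 - L) = 12*L*q + (-235 - L) = -235 - L + 12*L*q)
S(-197, n(-23)) - 421154 = (-235 - (-23 + (-23)**3) + 12*(-23 + (-23)**3)*(-197)) - 421154 = (-235 - (-23 - 12167) + 12*(-23 - 12167)*(-197)) - 421154 = (-235 - 1*(-12190) + 12*(-12190)*(-197)) - 421154 = (-235 + 12190 + 28817160) - 421154 = 28829115 - 421154 = 28407961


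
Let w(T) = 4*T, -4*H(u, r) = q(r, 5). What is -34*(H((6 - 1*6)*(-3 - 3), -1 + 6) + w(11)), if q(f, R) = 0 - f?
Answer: -3077/2 ≈ -1538.5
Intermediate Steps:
q(f, R) = -f
H(u, r) = r/4 (H(u, r) = -(-1)*r/4 = r/4)
-34*(H((6 - 1*6)*(-3 - 3), -1 + 6) + w(11)) = -34*((-1 + 6)/4 + 4*11) = -34*((¼)*5 + 44) = -34*(5/4 + 44) = -34*181/4 = -3077/2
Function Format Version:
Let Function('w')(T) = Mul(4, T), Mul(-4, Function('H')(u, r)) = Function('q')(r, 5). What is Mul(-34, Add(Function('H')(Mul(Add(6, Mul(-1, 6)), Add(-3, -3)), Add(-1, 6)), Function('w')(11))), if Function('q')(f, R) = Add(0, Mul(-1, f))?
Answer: Rational(-3077, 2) ≈ -1538.5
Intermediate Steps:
Function('q')(f, R) = Mul(-1, f)
Function('H')(u, r) = Mul(Rational(1, 4), r) (Function('H')(u, r) = Mul(Rational(-1, 4), Mul(-1, r)) = Mul(Rational(1, 4), r))
Mul(-34, Add(Function('H')(Mul(Add(6, Mul(-1, 6)), Add(-3, -3)), Add(-1, 6)), Function('w')(11))) = Mul(-34, Add(Mul(Rational(1, 4), Add(-1, 6)), Mul(4, 11))) = Mul(-34, Add(Mul(Rational(1, 4), 5), 44)) = Mul(-34, Add(Rational(5, 4), 44)) = Mul(-34, Rational(181, 4)) = Rational(-3077, 2)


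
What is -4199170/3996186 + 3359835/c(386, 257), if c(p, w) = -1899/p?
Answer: -287924825094305/421597623 ≈ -6.8294e+5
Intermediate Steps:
-4199170/3996186 + 3359835/c(386, 257) = -4199170/3996186 + 3359835/((-1899/386)) = -4199170*1/3996186 + 3359835/((-1899*1/386)) = -2099585/1998093 + 3359835/(-1899/386) = -2099585/1998093 + 3359835*(-386/1899) = -2099585/1998093 - 144099590/211 = -287924825094305/421597623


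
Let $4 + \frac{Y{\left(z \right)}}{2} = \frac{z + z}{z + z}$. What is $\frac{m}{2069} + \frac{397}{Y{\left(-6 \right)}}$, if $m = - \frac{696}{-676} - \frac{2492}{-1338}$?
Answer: $- \frac{10318394677}{155948806} \approx -66.165$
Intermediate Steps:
$m = \frac{326980}{113061}$ ($m = \left(-696\right) \left(- \frac{1}{676}\right) - - \frac{1246}{669} = \frac{174}{169} + \frac{1246}{669} = \frac{326980}{113061} \approx 2.8921$)
$Y{\left(z \right)} = -6$ ($Y{\left(z \right)} = -8 + 2 \frac{z + z}{z + z} = -8 + 2 \frac{2 z}{2 z} = -8 + 2 \cdot 2 z \frac{1}{2 z} = -8 + 2 \cdot 1 = -8 + 2 = -6$)
$\frac{m}{2069} + \frac{397}{Y{\left(-6 \right)}} = \frac{326980}{113061 \cdot 2069} + \frac{397}{-6} = \frac{326980}{113061} \cdot \frac{1}{2069} + 397 \left(- \frac{1}{6}\right) = \frac{326980}{233923209} - \frac{397}{6} = - \frac{10318394677}{155948806}$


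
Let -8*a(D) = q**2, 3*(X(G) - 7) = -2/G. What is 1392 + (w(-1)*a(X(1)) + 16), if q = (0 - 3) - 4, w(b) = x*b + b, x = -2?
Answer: 11215/8 ≈ 1401.9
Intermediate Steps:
w(b) = -b (w(b) = -2*b + b = -b)
X(G) = 7 - 2/(3*G) (X(G) = 7 + (-2/G)/3 = 7 - 2/(3*G))
q = -7 (q = -3 - 4 = -7)
a(D) = -49/8 (a(D) = -1/8*(-7)**2 = -1/8*49 = -49/8)
1392 + (w(-1)*a(X(1)) + 16) = 1392 + (-1*(-1)*(-49/8) + 16) = 1392 + (1*(-49/8) + 16) = 1392 + (-49/8 + 16) = 1392 + 79/8 = 11215/8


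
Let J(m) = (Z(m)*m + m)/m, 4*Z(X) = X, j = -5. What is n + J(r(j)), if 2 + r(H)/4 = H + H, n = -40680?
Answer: -40691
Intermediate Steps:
Z(X) = X/4
r(H) = -8 + 8*H (r(H) = -8 + 4*(H + H) = -8 + 4*(2*H) = -8 + 8*H)
J(m) = (m + m**2/4)/m (J(m) = ((m/4)*m + m)/m = (m**2/4 + m)/m = (m + m**2/4)/m)
n + J(r(j)) = -40680 + (1 + (-8 + 8*(-5))/4) = -40680 + (1 + (-8 - 40)/4) = -40680 + (1 + (1/4)*(-48)) = -40680 + (1 - 12) = -40680 - 11 = -40691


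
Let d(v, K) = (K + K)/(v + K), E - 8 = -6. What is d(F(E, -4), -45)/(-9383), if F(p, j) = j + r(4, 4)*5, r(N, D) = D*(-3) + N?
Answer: -90/835087 ≈ -0.00010777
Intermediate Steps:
E = 2 (E = 8 - 6 = 2)
r(N, D) = N - 3*D (r(N, D) = -3*D + N = N - 3*D)
F(p, j) = -40 + j (F(p, j) = j + (4 - 3*4)*5 = j + (4 - 12)*5 = j - 8*5 = j - 40 = -40 + j)
d(v, K) = 2*K/(K + v) (d(v, K) = (2*K)/(K + v) = 2*K/(K + v))
d(F(E, -4), -45)/(-9383) = (2*(-45)/(-45 + (-40 - 4)))/(-9383) = (2*(-45)/(-45 - 44))*(-1/9383) = (2*(-45)/(-89))*(-1/9383) = (2*(-45)*(-1/89))*(-1/9383) = (90/89)*(-1/9383) = -90/835087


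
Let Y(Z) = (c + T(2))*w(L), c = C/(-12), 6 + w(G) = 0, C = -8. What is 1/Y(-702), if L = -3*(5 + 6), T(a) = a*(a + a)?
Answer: -1/52 ≈ -0.019231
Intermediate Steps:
T(a) = 2*a**2 (T(a) = a*(2*a) = 2*a**2)
L = -33 (L = -3*11 = -33)
w(G) = -6 (w(G) = -6 + 0 = -6)
c = 2/3 (c = -8/(-12) = -8*(-1/12) = 2/3 ≈ 0.66667)
Y(Z) = -52 (Y(Z) = (2/3 + 2*2**2)*(-6) = (2/3 + 2*4)*(-6) = (2/3 + 8)*(-6) = (26/3)*(-6) = -52)
1/Y(-702) = 1/(-52) = -1/52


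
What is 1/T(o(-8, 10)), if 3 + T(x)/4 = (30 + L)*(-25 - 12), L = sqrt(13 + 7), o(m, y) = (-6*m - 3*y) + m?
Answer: -1113/4845556 + 37*sqrt(5)/2422778 ≈ -0.00019555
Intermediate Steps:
o(m, y) = -5*m - 3*y
L = 2*sqrt(5) (L = sqrt(20) = 2*sqrt(5) ≈ 4.4721)
T(x) = -4452 - 296*sqrt(5) (T(x) = -12 + 4*((30 + 2*sqrt(5))*(-25 - 12)) = -12 + 4*((30 + 2*sqrt(5))*(-37)) = -12 + 4*(-1110 - 74*sqrt(5)) = -12 + (-4440 - 296*sqrt(5)) = -4452 - 296*sqrt(5))
1/T(o(-8, 10)) = 1/(-4452 - 296*sqrt(5))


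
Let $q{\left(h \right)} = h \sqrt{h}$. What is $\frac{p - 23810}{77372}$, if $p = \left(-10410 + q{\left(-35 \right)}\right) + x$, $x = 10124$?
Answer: $- \frac{6024}{19343} - \frac{35 i \sqrt{35}}{77372} \approx -0.31143 - 0.0026762 i$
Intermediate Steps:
$q{\left(h \right)} = h^{\frac{3}{2}}$
$p = -286 - 35 i \sqrt{35}$ ($p = \left(-10410 + \left(-35\right)^{\frac{3}{2}}\right) + 10124 = \left(-10410 - 35 i \sqrt{35}\right) + 10124 = -286 - 35 i \sqrt{35} \approx -286.0 - 207.06 i$)
$\frac{p - 23810}{77372} = \frac{\left(-286 - 35 i \sqrt{35}\right) - 23810}{77372} = \left(-24096 - 35 i \sqrt{35}\right) \frac{1}{77372} = - \frac{6024}{19343} - \frac{35 i \sqrt{35}}{77372}$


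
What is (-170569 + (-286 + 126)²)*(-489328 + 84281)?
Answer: 58719258543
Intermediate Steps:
(-170569 + (-286 + 126)²)*(-489328 + 84281) = (-170569 + (-160)²)*(-405047) = (-170569 + 25600)*(-405047) = -144969*(-405047) = 58719258543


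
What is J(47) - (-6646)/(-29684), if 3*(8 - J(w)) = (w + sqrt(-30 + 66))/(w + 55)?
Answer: 8632438/1135413 ≈ 7.6029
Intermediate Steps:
J(w) = 8 - (6 + w)/(3*(55 + w)) (J(w) = 8 - (w + sqrt(-30 + 66))/(3*(w + 55)) = 8 - (w + sqrt(36))/(3*(55 + w)) = 8 - (w + 6)/(3*(55 + w)) = 8 - (6 + w)/(3*(55 + w)))
J(47) - (-6646)/(-29684) = (1314 + 23*47)/(3*(55 + 47)) - (-6646)/(-29684) = (1/3)*(1314 + 1081)/102 - (-6646)*(-1)/29684 = (1/3)*(1/102)*2395 - 1*3323/14842 = 2395/306 - 3323/14842 = 8632438/1135413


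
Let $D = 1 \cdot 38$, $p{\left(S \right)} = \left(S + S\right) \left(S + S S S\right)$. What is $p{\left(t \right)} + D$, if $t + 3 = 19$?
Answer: $131622$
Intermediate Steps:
$t = 16$ ($t = -3 + 19 = 16$)
$p{\left(S \right)} = 2 S \left(S + S^{3}\right)$ ($p{\left(S \right)} = 2 S \left(S + S^{2} S\right) = 2 S \left(S + S^{3}\right)$)
$D = 38$
$p{\left(t \right)} + D = 2 \cdot 16^{2} \left(1 + 16^{2}\right) + 38 = 2 \cdot 256 \left(1 + 256\right) + 38 = 2 \cdot 256 \cdot 257 + 38 = 131584 + 38 = 131622$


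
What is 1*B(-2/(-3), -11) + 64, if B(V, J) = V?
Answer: 194/3 ≈ 64.667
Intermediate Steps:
1*B(-2/(-3), -11) + 64 = 1*(-2/(-3)) + 64 = 1*(-2*(-1/3)) + 64 = 1*(2/3) + 64 = 2/3 + 64 = 194/3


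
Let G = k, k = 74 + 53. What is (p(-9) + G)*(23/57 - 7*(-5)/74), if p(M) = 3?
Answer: 240305/2109 ≈ 113.94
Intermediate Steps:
k = 127
G = 127
(p(-9) + G)*(23/57 - 7*(-5)/74) = (3 + 127)*(23/57 - 7*(-5)/74) = 130*(23*(1/57) + 35*(1/74)) = 130*(23/57 + 35/74) = 130*(3697/4218) = 240305/2109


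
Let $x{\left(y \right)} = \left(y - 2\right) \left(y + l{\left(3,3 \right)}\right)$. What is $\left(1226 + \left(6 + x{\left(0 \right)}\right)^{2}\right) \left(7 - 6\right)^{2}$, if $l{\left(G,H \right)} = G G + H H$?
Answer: $2126$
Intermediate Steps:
$l{\left(G,H \right)} = G^{2} + H^{2}$
$x{\left(y \right)} = \left(-2 + y\right) \left(18 + y\right)$ ($x{\left(y \right)} = \left(y - 2\right) \left(y + \left(3^{2} + 3^{2}\right)\right) = \left(-2 + y\right) \left(y + \left(9 + 9\right)\right) = \left(-2 + y\right) \left(y + 18\right) = \left(-2 + y\right) \left(18 + y\right)$)
$\left(1226 + \left(6 + x{\left(0 \right)}\right)^{2}\right) \left(7 - 6\right)^{2} = \left(1226 + \left(6 + \left(-36 + 0^{2} + 16 \cdot 0\right)\right)^{2}\right) \left(7 - 6\right)^{2} = \left(1226 + \left(6 + \left(-36 + 0 + 0\right)\right)^{2}\right) 1^{2} = \left(1226 + \left(6 - 36\right)^{2}\right) 1 = \left(1226 + \left(-30\right)^{2}\right) 1 = \left(1226 + 900\right) 1 = 2126 \cdot 1 = 2126$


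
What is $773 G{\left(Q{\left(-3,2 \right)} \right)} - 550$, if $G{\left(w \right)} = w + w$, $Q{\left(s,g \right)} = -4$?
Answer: $-6734$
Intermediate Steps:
$G{\left(w \right)} = 2 w$
$773 G{\left(Q{\left(-3,2 \right)} \right)} - 550 = 773 \cdot 2 \left(-4\right) - 550 = 773 \left(-8\right) - 550 = -6184 - 550 = -6734$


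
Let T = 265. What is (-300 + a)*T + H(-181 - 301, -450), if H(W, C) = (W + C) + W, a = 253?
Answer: -13869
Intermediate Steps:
H(W, C) = C + 2*W (H(W, C) = (C + W) + W = C + 2*W)
(-300 + a)*T + H(-181 - 301, -450) = (-300 + 253)*265 + (-450 + 2*(-181 - 301)) = -47*265 + (-450 + 2*(-482)) = -12455 + (-450 - 964) = -12455 - 1414 = -13869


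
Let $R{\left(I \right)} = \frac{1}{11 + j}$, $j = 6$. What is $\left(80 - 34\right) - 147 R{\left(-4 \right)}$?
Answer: $\frac{635}{17} \approx 37.353$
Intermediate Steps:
$R{\left(I \right)} = \frac{1}{17}$ ($R{\left(I \right)} = \frac{1}{11 + 6} = \frac{1}{17}$)
$\left(80 - 34\right) - 147 R{\left(-4 \right)} = \left(80 - 34\right) - \frac{147}{17} = 46 - \frac{147}{17} = \frac{635}{17}$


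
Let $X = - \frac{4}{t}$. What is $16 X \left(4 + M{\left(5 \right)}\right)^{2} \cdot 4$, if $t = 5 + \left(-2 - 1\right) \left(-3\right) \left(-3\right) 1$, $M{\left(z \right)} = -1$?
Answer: $\frac{1152}{11} \approx 104.73$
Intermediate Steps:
$t = -22$ ($t = 5 - 3 \cdot 9 \cdot 1 = 5 - 27 = -22$)
$X = \frac{2}{11}$ ($X = - \frac{4}{-22} = \left(-4\right) \left(- \frac{1}{22}\right) = \frac{2}{11} \approx 0.18182$)
$16 X \left(4 + M{\left(5 \right)}\right)^{2} \cdot 4 = 16 \cdot \frac{2}{11} \left(4 - 1\right)^{2} \cdot 4 = \frac{32 \cdot 3^{2} \cdot 4}{11} = \frac{32 \cdot 9 \cdot 4}{11} = \frac{32}{11} \cdot 36 = \frac{1152}{11}$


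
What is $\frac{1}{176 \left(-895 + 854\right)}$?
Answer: $- \frac{1}{7216} \approx -0.00013858$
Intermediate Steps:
$\frac{1}{176 \left(-895 + 854\right)} = \frac{1}{176 \left(-41\right)} = \frac{1}{-7216} = - \frac{1}{7216}$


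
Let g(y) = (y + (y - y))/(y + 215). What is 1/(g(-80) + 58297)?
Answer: 27/1574003 ≈ 1.7154e-5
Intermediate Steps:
g(y) = y/(215 + y) (g(y) = (y + 0)/(215 + y) = y/(215 + y))
1/(g(-80) + 58297) = 1/(-80/(215 - 80) + 58297) = 1/(-80/135 + 58297) = 1/(-80*1/135 + 58297) = 1/(-16/27 + 58297) = 1/(1574003/27) = 27/1574003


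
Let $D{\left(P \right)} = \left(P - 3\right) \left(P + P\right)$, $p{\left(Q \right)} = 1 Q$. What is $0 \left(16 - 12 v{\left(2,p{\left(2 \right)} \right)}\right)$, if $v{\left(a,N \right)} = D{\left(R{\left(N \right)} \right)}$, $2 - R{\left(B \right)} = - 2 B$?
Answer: $0$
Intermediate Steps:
$p{\left(Q \right)} = Q$
$R{\left(B \right)} = 2 + 2 B$ ($R{\left(B \right)} = 2 - - 2 B = 2 + 2 B$)
$D{\left(P \right)} = 2 P \left(-3 + P\right)$ ($D{\left(P \right)} = \left(-3 + P\right) 2 P = 2 P \left(-3 + P\right)$)
$v{\left(a,N \right)} = 2 \left(-1 + 2 N\right) \left(2 + 2 N\right)$ ($v{\left(a,N \right)} = 2 \left(2 + 2 N\right) \left(-3 + \left(2 + 2 N\right)\right) = 2 \left(2 + 2 N\right) \left(-1 + 2 N\right) = 2 \left(-1 + 2 N\right) \left(2 + 2 N\right)$)
$0 \left(16 - 12 v{\left(2,p{\left(2 \right)} \right)}\right) = 0 \left(16 - 12 \cdot 4 \left(1 + 2\right) \left(-1 + 2 \cdot 2\right)\right) = 0 \left(16 - 12 \cdot 4 \cdot 3 \left(-1 + 4\right)\right) = 0 \left(16 - 12 \cdot 4 \cdot 3 \cdot 3\right) = 0 \left(16 - 432\right) = 0 \left(-416\right) = 0$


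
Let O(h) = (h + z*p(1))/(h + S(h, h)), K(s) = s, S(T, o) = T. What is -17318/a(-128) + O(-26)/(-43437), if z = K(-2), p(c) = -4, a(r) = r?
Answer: 1629857497/12046528 ≈ 135.30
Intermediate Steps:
z = -2
O(h) = (8 + h)/(2*h) (O(h) = (h - 2*(-4))/(h + h) = (h + 8)/((2*h)) = (8 + h)*(1/(2*h)) = (8 + h)/(2*h))
-17318/a(-128) + O(-26)/(-43437) = -17318/(-128) + ((1/2)*(8 - 26)/(-26))/(-43437) = -17318*(-1/128) + ((1/2)*(-1/26)*(-18))*(-1/43437) = 8659/64 + (9/26)*(-1/43437) = 8659/64 - 3/376454 = 1629857497/12046528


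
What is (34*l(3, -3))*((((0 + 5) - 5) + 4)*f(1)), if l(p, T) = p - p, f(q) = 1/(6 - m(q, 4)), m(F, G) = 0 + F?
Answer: 0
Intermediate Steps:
m(F, G) = F
f(q) = 1/(6 - q)
l(p, T) = 0
(34*l(3, -3))*((((0 + 5) - 5) + 4)*f(1)) = (34*0)*((((0 + 5) - 5) + 4)*(-1/(-6 + 1))) = 0*(((5 - 5) + 4)*(-1/(-5))) = 0*((0 + 4)*(-1*(-1/5))) = 0*(4*(1/5)) = 0*(4/5) = 0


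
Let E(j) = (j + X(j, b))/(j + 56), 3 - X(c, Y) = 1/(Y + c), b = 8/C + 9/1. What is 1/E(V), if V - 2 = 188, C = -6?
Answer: 72939/57223 ≈ 1.2746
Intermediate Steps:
V = 190 (V = 2 + 188 = 190)
b = 23/3 (b = 8/(-6) + 9/1 = 8*(-1/6) + 9*1 = -4/3 + 9 = 23/3 ≈ 7.6667)
X(c, Y) = 3 - 1/(Y + c)
E(j) = (j + (22 + 3*j)/(23/3 + j))/(56 + j) (E(j) = (j + (-1 + 3*(23/3) + 3*j)/(23/3 + j))/(j + 56) = (j + (-1 + 23 + 3*j)/(23/3 + j))/(56 + j) = (j + (22 + 3*j)/(23/3 + j))/(56 + j))
1/E(V) = 1/((66 + 9*190 + 190*(23 + 3*190))/((23 + 3*190)*(56 + 190))) = 1/((66 + 1710 + 190*(23 + 570))/((23 + 570)*246)) = 1/((1/246)*(66 + 1710 + 190*593)/593) = 1/((1/593)*(1/246)*(66 + 1710 + 112670)) = 1/((1/593)*(1/246)*114446) = 1/(57223/72939) = 72939/57223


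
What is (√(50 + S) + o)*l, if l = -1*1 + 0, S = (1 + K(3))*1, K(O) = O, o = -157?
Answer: 157 - 3*√6 ≈ 149.65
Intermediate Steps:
S = 4 (S = (1 + 3)*1 = 4*1 = 4)
l = -1 (l = -1 + 0 = -1)
(√(50 + S) + o)*l = (√(50 + 4) - 157)*(-1) = (√54 - 157)*(-1) = (3*√6 - 157)*(-1) = (-157 + 3*√6)*(-1) = 157 - 3*√6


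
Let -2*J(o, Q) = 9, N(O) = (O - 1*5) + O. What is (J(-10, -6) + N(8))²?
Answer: 169/4 ≈ 42.250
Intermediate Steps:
N(O) = -5 + 2*O (N(O) = (O - 5) + O = (-5 + O) + O = -5 + 2*O)
J(o, Q) = -9/2 (J(o, Q) = -½*9 = -9/2)
(J(-10, -6) + N(8))² = (-9/2 + (-5 + 2*8))² = (-9/2 + (-5 + 16))² = (-9/2 + 11)² = (13/2)² = 169/4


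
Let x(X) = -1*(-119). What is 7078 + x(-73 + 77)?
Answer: 7197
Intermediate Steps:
x(X) = 119
7078 + x(-73 + 77) = 7078 + 119 = 7197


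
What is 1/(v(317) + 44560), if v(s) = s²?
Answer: 1/145049 ≈ 6.8942e-6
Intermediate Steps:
1/(v(317) + 44560) = 1/(317² + 44560) = 1/(100489 + 44560) = 1/145049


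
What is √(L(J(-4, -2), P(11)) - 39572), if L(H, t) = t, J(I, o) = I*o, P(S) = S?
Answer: I*√39561 ≈ 198.9*I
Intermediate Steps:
√(L(J(-4, -2), P(11)) - 39572) = √(11 - 39572) = √(-39561) = I*√39561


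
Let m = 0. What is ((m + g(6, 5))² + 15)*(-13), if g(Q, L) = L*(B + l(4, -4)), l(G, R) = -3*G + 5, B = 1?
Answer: -11895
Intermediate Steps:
l(G, R) = 5 - 3*G
g(Q, L) = -6*L (g(Q, L) = L*(1 + (5 - 3*4)) = L*(1 + (5 - 12)) = L*(1 - 7) = L*(-6) = -6*L)
((m + g(6, 5))² + 15)*(-13) = ((0 - 6*5)² + 15)*(-13) = ((0 - 30)² + 15)*(-13) = ((-30)² + 15)*(-13) = (900 + 15)*(-13) = 915*(-13) = -11895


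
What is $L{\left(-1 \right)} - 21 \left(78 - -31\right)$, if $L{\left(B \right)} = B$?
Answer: $-2290$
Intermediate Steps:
$L{\left(-1 \right)} - 21 \left(78 - -31\right) = -1 - 21 \left(78 - -31\right) = -1 - 21 \left(78 + 31\right) = -1 - 2289 = -2290$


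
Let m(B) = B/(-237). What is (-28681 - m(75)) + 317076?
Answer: 22783230/79 ≈ 2.8840e+5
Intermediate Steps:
m(B) = -B/237 (m(B) = B*(-1/237) = -B/237)
(-28681 - m(75)) + 317076 = (-28681 - (-1)*75/237) + 317076 = (-28681 - 1*(-25/79)) + 317076 = (-28681 + 25/79) + 317076 = -2265774/79 + 317076 = 22783230/79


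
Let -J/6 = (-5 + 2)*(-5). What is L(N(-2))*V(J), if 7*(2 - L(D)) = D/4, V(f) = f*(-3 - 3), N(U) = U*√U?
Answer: 1080 + 270*I*√2/7 ≈ 1080.0 + 54.548*I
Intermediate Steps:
N(U) = U^(3/2)
J = -90 (J = -6*(-5 + 2)*(-5) = -(-18)*(-5) = -6*15 = -90)
V(f) = -6*f (V(f) = f*(-6) = -6*f)
L(D) = 2 - D/28 (L(D) = 2 - D/(7*4) = 2 - D/28)
L(N(-2))*V(J) = (2 - (-1)*I*√2/14)*(-6*(-90)) = (2 - (-1)*I*√2/14)*540 = (2 + I*√2/14)*540 = 1080 + 270*I*√2/7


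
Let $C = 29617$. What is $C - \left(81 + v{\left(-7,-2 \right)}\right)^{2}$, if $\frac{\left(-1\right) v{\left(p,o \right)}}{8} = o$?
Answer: $20208$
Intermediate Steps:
$v{\left(p,o \right)} = - 8 o$
$C - \left(81 + v{\left(-7,-2 \right)}\right)^{2} = 29617 - \left(81 - -16\right)^{2} = 29617 - \left(81 + 16\right)^{2} = 29617 - 97^{2} = 29617 - 9409 = 20208$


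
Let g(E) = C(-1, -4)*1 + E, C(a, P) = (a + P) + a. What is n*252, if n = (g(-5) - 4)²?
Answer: 56700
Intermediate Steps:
C(a, P) = P + 2*a (C(a, P) = (P + a) + a = P + 2*a)
g(E) = -6 + E (g(E) = (-4 + 2*(-1))*1 + E = (-4 - 2)*1 + E = -6*1 + E = -6 + E)
n = 225 (n = ((-6 - 5) - 4)² = (-11 - 4)² = (-15)² = 225)
n*252 = 225*252 = 56700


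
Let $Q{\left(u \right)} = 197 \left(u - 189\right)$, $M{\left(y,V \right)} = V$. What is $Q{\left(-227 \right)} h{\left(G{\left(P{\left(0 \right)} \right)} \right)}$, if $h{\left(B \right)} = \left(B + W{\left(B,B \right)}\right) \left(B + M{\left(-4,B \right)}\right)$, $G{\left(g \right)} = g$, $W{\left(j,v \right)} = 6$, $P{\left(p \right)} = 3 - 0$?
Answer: $-4425408$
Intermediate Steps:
$P{\left(p \right)} = 3$ ($P{\left(p \right)} = 3 + 0 = 3$)
$Q{\left(u \right)} = -37233 + 197 u$ ($Q{\left(u \right)} = 197 \left(-189 + u\right) = -37233 + 197 u$)
$h{\left(B \right)} = 2 B \left(6 + B\right)$ ($h{\left(B \right)} = \left(B + 6\right) \left(B + B\right) = \left(6 + B\right) 2 B = 2 B \left(6 + B\right)$)
$Q{\left(-227 \right)} h{\left(G{\left(P{\left(0 \right)} \right)} \right)} = \left(-37233 + 197 \left(-227\right)\right) 2 \cdot 3 \left(6 + 3\right) = \left(-37233 - 44719\right) 2 \cdot 3 \cdot 9 = \left(-81952\right) 54 = -4425408$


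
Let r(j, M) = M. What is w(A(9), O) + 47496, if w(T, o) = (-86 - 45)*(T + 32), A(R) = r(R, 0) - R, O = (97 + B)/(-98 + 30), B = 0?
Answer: 44483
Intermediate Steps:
O = -97/68 (O = (97 + 0)/(-98 + 30) = 97/(-68) = 97*(-1/68) = -97/68 ≈ -1.4265)
A(R) = -R (A(R) = 0 - R = -R)
w(T, o) = -4192 - 131*T (w(T, o) = -131*(32 + T) = -4192 - 131*T)
w(A(9), O) + 47496 = (-4192 - (-131)*9) + 47496 = (-4192 - 131*(-9)) + 47496 = (-4192 + 1179) + 47496 = -3013 + 47496 = 44483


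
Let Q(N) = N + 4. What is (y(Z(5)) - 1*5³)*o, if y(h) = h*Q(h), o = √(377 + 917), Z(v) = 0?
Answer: -125*√1294 ≈ -4496.5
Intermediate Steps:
Q(N) = 4 + N
o = √1294 ≈ 35.972
y(h) = h*(4 + h)
(y(Z(5)) - 1*5³)*o = (0*(4 + 0) - 1*5³)*√1294 = (0*4 - 1*125)*√1294 = (0 - 125)*√1294 = -125*√1294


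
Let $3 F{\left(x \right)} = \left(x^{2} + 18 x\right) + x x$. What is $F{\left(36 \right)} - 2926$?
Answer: $-1846$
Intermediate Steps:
$F{\left(x \right)} = 6 x + \frac{2 x^{2}}{3}$ ($F{\left(x \right)} = \frac{\left(x^{2} + 18 x\right) + x x}{3} = \frac{\left(x^{2} + 18 x\right) + x^{2}}{3} = \frac{2 x^{2} + 18 x}{3} = 6 x + \frac{2 x^{2}}{3}$)
$F{\left(36 \right)} - 2926 = \frac{2}{3} \cdot 36 \left(9 + 36\right) - 2926 = \frac{2}{3} \cdot 36 \cdot 45 - 2926 = 1080 - 2926 = -1846$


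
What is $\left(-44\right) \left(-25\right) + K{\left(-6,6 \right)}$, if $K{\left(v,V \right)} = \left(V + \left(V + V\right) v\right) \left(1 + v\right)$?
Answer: $1430$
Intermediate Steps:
$K{\left(v,V \right)} = \left(1 + v\right) \left(V + 2 V v\right)$ ($K{\left(v,V \right)} = \left(V + 2 V v\right) \left(1 + v\right) = \left(1 + v\right) \left(V + 2 V v\right)$)
$\left(-44\right) \left(-25\right) + K{\left(-6,6 \right)} = \left(-44\right) \left(-25\right) + 6 \left(1 + 2 \left(-6\right)^{2} + 3 \left(-6\right)\right) = 1100 + 6 \left(1 + 2 \cdot 36 - 18\right) = 1100 + 6 \left(1 + 72 - 18\right) = 1100 + 6 \cdot 55 = 1100 + 330 = 1430$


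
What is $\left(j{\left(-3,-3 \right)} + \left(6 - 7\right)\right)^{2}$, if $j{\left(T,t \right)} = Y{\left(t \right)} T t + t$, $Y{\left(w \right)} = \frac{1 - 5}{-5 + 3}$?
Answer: $196$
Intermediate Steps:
$Y{\left(w \right)} = 2$ ($Y{\left(w \right)} = - \frac{4}{-2} = \left(-4\right) \left(- \frac{1}{2}\right) = 2$)
$j{\left(T,t \right)} = t + 2 T t$ ($j{\left(T,t \right)} = 2 T t + t = t + 2 T t$)
$\left(j{\left(-3,-3 \right)} + \left(6 - 7\right)\right)^{2} = \left(- 3 \left(1 + 2 \left(-3\right)\right) + \left(6 - 7\right)\right)^{2} = \left(- 3 \left(1 - 6\right) + \left(6 - 7\right)\right)^{2} = \left(\left(-3\right) \left(-5\right) - 1\right)^{2} = \left(15 - 1\right)^{2} = 14^{2} = 196$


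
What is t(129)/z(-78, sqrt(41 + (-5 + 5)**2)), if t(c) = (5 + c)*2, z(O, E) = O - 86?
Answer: -67/41 ≈ -1.6341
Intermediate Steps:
z(O, E) = -86 + O
t(c) = 10 + 2*c
t(129)/z(-78, sqrt(41 + (-5 + 5)**2)) = (10 + 2*129)/(-86 - 78) = (10 + 258)/(-164) = 268*(-1/164) = -67/41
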